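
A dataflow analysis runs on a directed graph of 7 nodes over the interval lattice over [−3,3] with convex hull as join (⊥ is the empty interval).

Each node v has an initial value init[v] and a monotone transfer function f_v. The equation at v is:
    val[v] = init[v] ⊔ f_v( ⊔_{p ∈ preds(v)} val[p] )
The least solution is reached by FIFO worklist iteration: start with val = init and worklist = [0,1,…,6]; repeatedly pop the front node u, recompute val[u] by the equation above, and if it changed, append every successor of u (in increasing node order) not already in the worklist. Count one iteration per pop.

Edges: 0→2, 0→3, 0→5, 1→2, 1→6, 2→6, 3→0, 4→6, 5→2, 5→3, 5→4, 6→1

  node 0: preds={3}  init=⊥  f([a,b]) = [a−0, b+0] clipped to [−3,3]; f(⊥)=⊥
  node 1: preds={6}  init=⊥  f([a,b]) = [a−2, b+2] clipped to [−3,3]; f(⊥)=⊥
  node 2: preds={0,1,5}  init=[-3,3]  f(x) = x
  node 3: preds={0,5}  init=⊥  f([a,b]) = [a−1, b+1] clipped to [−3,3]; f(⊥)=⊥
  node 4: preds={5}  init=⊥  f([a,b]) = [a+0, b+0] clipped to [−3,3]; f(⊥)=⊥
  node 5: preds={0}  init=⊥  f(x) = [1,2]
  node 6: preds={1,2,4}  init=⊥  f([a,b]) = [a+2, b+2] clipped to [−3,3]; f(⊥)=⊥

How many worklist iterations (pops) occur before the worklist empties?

Worklist (28 pops):
  #1 pop 0: in=⊥ → ⊥ (no change)
  #2 pop 1: in=⊥ → ⊥ (no change)
  #3 pop 2: in=⊥ → [-3,3] (no change)
  #4 pop 3: in=⊥ → ⊥ (no change)
  #5 pop 4: in=⊥ → ⊥ (no change)
  #6 pop 5: in=⊥ → [1,2] (was ⊥); enqueue [2,3,4]
  #7 pop 6: in=[-3,3] → [-1,3] (was ⊥); enqueue [1]
  #8 pop 2: in=[1,2] → [-3,3] (no change)
  #9 pop 3: in=[1,2] → [0,3] (was ⊥); enqueue [0]
  #10 pop 4: in=[1,2] → [1,2] (was ⊥); enqueue [6]
  #11 pop 1: in=[-1,3] → [-3,3] (was ⊥); enqueue [2]
  #12 pop 0: in=[0,3] → [0,3] (was ⊥); enqueue [3,5]
  #13 pop 6: in=[-3,3] → [-1,3] (no change)
  #14 pop 2: in=[-3,3] → [-3,3] (no change)
  #15 pop 3: in=[0,3] → [-1,3] (was [0,3]); enqueue [0]
  #16 pop 5: in=[0,3] → [1,2] (no change)
  #17 pop 0: in=[-1,3] → [-1,3] (was [0,3]); enqueue [2,3,5]
  #18 pop 2: in=[-3,3] → [-3,3] (no change)
  #19 pop 3: in=[-1,3] → [-2,3] (was [-1,3]); enqueue [0]
  #20 pop 5: in=[-1,3] → [1,2] (no change)
  #21 pop 0: in=[-2,3] → [-2,3] (was [-1,3]); enqueue [2,3,5]
  #22 pop 2: in=[-3,3] → [-3,3] (no change)
  #23 pop 3: in=[-2,3] → [-3,3] (was [-2,3]); enqueue [0]
  #24 pop 5: in=[-2,3] → [1,2] (no change)
  #25 pop 0: in=[-3,3] → [-3,3] (was [-2,3]); enqueue [2,3,5]
  #26 pop 2: in=[-3,3] → [-3,3] (no change)
  #27 pop 3: in=[-3,3] → [-3,3] (no change)
  #28 pop 5: in=[-3,3] → [1,2] (no change)

Fixpoint:
  val[0] = [-3,3]
  val[1] = [-3,3]
  val[2] = [-3,3]
  val[3] = [-3,3]
  val[4] = [1,2]
  val[5] = [1,2]
  val[6] = [-1,3]

28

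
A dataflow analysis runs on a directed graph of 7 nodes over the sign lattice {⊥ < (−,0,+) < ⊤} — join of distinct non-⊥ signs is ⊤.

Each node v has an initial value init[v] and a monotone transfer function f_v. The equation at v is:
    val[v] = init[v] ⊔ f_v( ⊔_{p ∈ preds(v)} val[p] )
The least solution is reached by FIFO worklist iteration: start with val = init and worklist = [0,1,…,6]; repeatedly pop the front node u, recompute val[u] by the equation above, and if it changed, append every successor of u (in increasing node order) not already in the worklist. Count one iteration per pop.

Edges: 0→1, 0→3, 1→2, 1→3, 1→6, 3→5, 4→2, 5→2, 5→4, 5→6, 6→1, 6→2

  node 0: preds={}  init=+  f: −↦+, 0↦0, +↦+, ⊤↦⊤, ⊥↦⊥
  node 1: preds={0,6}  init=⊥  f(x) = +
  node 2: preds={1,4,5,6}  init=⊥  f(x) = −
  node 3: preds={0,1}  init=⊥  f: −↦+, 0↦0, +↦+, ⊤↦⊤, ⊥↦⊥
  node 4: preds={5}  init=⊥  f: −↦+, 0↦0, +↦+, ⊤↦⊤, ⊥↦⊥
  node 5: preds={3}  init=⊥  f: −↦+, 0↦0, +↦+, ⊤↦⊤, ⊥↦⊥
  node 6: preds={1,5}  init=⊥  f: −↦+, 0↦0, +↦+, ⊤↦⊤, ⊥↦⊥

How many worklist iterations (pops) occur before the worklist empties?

Iteration log — 11 steps:
  step 1. node 0  ⊔preds=⊥  new=+  stable
  step 2. node 1  ⊔preds=+  new=+  old=⊥  +wl: 
  step 3. node 2  ⊔preds=+  new=−  old=⊥  +wl: 
  step 4. node 3  ⊔preds=+  new=+  old=⊥  +wl: 
  step 5. node 4  ⊔preds=⊥  new=⊥  stable
  step 6. node 5  ⊔preds=+  new=+  old=⊥  +wl: 2,4
  step 7. node 6  ⊔preds=+  new=+  old=⊥  +wl: 1
  step 8. node 2  ⊔preds=+  new=−  stable
  step 9. node 4  ⊔preds=+  new=+  old=⊥  +wl: 2
  step 10. node 1  ⊔preds=+  new=+  stable
  step 11. node 2  ⊔preds=+  new=−  stable

Least fixpoint reached:
  node 0: +
  node 1: +
  node 2: −
  node 3: +
  node 4: +
  node 5: +
  node 6: +

11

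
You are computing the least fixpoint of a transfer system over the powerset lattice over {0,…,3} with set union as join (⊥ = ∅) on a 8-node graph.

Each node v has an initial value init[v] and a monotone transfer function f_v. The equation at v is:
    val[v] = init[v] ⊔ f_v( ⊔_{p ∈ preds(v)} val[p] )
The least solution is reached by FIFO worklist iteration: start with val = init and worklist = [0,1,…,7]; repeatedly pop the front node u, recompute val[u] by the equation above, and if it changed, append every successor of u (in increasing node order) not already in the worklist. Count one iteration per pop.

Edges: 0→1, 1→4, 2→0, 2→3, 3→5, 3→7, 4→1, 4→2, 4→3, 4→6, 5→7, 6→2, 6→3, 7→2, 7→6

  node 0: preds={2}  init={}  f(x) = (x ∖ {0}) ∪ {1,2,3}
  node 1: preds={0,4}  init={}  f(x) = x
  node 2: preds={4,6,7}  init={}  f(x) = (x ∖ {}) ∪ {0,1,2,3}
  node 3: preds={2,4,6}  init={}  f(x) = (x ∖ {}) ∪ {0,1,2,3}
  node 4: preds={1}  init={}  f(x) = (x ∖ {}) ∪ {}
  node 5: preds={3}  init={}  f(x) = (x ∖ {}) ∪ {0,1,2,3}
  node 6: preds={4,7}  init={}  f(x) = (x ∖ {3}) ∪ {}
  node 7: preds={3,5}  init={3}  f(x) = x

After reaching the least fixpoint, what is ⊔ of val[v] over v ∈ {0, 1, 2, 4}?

Iteration log — 15 steps:
  step 1. node 0  ⊔preds={}  new={1,2,3}  old={}  +wl: 
  step 2. node 1  ⊔preds={1,2,3}  new={1,2,3}  old={}  +wl: 
  step 3. node 2  ⊔preds={3}  new={0,1,2,3}  old={}  +wl: 0
  step 4. node 3  ⊔preds={0,1,2,3}  new={0,1,2,3}  old={}  +wl: 
  step 5. node 4  ⊔preds={1,2,3}  new={1,2,3}  old={}  +wl: 1,2,3
  step 6. node 5  ⊔preds={0,1,2,3}  new={0,1,2,3}  old={}  +wl: 
  step 7. node 6  ⊔preds={1,2,3}  new={1,2}  old={}  +wl: 
  step 8. node 7  ⊔preds={0,1,2,3}  new={0,1,2,3}  old={3}  +wl: 6
  step 9. node 0  ⊔preds={0,1,2,3}  new={1,2,3}  stable
  step 10. node 1  ⊔preds={1,2,3}  new={1,2,3}  stable
  step 11. node 2  ⊔preds={0,1,2,3}  new={0,1,2,3}  stable
  step 12. node 3  ⊔preds={0,1,2,3}  new={0,1,2,3}  stable
  step 13. node 6  ⊔preds={0,1,2,3}  new={0,1,2}  old={1,2}  +wl: 2,3
  step 14. node 2  ⊔preds={0,1,2,3}  new={0,1,2,3}  stable
  step 15. node 3  ⊔preds={0,1,2,3}  new={0,1,2,3}  stable

Least fixpoint reached:
  node 0: {1,2,3}
  node 1: {1,2,3}
  node 2: {0,1,2,3}
  node 3: {0,1,2,3}
  node 4: {1,2,3}
  node 5: {0,1,2,3}
  node 6: {0,1,2}
  node 7: {0,1,2,3}

{0,1,2,3}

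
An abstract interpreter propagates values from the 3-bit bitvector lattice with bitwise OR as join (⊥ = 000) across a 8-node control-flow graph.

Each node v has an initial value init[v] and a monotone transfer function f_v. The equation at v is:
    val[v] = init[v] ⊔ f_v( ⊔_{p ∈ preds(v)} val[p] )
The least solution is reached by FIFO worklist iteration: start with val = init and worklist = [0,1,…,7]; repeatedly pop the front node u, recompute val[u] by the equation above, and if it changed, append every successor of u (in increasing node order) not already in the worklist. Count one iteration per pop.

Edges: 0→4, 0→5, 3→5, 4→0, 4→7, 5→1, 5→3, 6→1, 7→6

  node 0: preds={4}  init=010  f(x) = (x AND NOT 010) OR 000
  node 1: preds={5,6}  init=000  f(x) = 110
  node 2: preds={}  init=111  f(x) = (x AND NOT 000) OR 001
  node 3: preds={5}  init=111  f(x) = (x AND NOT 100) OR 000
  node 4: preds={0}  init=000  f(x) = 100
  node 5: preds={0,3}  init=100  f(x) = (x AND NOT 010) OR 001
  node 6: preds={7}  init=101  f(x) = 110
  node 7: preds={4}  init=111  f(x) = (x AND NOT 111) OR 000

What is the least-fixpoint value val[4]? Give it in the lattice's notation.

100

Trace (13 dequeues):
  [1] u=0 | in 000 | out 010 | ==
  [2] u=1 | in 101 | out 110 | prev 000 | push {}
  [3] u=2 | in 000 | out 111 | ==
  [4] u=3 | in 100 | out 111 | ==
  [5] u=4 | in 010 | out 100 | prev 000 | push {0}
  [6] u=5 | in 111 | out 101 | prev 100 | push {1,3}
  [7] u=6 | in 111 | out 111 | prev 101 | push {}
  [8] u=7 | in 100 | out 111 | ==
  [9] u=0 | in 100 | out 110 | prev 010 | push {4,5}
  [10] u=1 | in 111 | out 110 | ==
  [11] u=3 | in 101 | out 111 | ==
  [12] u=4 | in 110 | out 100 | ==
  [13] u=5 | in 111 | out 101 | ==

Converged values:
  [0] 110
  [1] 110
  [2] 111
  [3] 111
  [4] 100
  [5] 101
  [6] 111
  [7] 111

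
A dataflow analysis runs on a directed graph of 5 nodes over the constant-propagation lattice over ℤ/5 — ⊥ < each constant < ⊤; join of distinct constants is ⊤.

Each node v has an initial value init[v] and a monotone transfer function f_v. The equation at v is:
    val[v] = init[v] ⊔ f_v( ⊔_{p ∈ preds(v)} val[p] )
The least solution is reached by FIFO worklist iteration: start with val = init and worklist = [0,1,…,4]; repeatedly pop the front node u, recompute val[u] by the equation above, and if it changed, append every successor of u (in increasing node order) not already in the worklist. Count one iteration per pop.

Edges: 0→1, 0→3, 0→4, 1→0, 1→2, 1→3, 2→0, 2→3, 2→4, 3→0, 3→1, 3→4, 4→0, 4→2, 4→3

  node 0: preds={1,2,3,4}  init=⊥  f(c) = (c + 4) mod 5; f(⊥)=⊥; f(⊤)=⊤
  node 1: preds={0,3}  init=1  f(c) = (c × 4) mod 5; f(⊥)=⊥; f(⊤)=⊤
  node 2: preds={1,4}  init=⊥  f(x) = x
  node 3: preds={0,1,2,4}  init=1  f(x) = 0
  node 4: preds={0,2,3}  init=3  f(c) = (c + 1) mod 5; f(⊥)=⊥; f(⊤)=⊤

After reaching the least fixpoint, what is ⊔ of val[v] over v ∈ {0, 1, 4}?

⊤

Iteration log — 9 steps:
  step 1. node 0  ⊔preds=⊤  new=⊤  old=⊥  +wl: 
  step 2. node 1  ⊔preds=⊤  new=⊤  old=1  +wl: 0
  step 3. node 2  ⊔preds=⊤  new=⊤  old=⊥  +wl: 
  step 4. node 3  ⊔preds=⊤  new=⊤  old=1  +wl: 1
  step 5. node 4  ⊔preds=⊤  new=⊤  old=3  +wl: 2,3
  step 6. node 0  ⊔preds=⊤  new=⊤  stable
  step 7. node 1  ⊔preds=⊤  new=⊤  stable
  step 8. node 2  ⊔preds=⊤  new=⊤  stable
  step 9. node 3  ⊔preds=⊤  new=⊤  stable

Least fixpoint reached:
  node 0: ⊤
  node 1: ⊤
  node 2: ⊤
  node 3: ⊤
  node 4: ⊤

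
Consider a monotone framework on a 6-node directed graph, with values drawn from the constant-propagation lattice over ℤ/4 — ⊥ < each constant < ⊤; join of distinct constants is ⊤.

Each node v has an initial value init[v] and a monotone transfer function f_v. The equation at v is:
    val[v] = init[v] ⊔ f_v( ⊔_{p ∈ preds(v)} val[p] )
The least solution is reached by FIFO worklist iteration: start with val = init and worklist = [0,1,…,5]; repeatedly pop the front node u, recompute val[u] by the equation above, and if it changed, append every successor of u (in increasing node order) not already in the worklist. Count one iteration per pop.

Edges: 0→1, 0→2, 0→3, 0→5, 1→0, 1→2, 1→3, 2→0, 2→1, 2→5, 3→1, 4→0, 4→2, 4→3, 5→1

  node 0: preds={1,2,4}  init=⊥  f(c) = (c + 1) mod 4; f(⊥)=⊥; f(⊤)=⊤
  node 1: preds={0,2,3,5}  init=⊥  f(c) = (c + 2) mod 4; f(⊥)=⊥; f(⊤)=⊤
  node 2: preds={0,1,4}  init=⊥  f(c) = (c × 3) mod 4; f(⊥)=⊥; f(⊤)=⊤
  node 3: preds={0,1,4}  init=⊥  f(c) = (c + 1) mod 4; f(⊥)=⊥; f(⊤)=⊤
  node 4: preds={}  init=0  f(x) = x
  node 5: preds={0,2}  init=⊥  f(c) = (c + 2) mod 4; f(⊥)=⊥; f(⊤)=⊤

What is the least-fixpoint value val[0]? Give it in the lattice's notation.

⊤

Iteration log — 12 steps:
  step 1. node 0  ⊔preds=0  new=1  old=⊥  +wl: 
  step 2. node 1  ⊔preds=1  new=3  old=⊥  +wl: 0
  step 3. node 2  ⊔preds=⊤  new=⊤  old=⊥  +wl: 1
  step 4. node 3  ⊔preds=⊤  new=⊤  old=⊥  +wl: 
  step 5. node 4  ⊔preds=⊥  new=0  stable
  step 6. node 5  ⊔preds=⊤  new=⊤  old=⊥  +wl: 
  step 7. node 0  ⊔preds=⊤  new=⊤  old=1  +wl: 2,3,5
  step 8. node 1  ⊔preds=⊤  new=⊤  old=3  +wl: 0
  step 9. node 2  ⊔preds=⊤  new=⊤  stable
  step 10. node 3  ⊔preds=⊤  new=⊤  stable
  step 11. node 5  ⊔preds=⊤  new=⊤  stable
  step 12. node 0  ⊔preds=⊤  new=⊤  stable

Least fixpoint reached:
  node 0: ⊤
  node 1: ⊤
  node 2: ⊤
  node 3: ⊤
  node 4: 0
  node 5: ⊤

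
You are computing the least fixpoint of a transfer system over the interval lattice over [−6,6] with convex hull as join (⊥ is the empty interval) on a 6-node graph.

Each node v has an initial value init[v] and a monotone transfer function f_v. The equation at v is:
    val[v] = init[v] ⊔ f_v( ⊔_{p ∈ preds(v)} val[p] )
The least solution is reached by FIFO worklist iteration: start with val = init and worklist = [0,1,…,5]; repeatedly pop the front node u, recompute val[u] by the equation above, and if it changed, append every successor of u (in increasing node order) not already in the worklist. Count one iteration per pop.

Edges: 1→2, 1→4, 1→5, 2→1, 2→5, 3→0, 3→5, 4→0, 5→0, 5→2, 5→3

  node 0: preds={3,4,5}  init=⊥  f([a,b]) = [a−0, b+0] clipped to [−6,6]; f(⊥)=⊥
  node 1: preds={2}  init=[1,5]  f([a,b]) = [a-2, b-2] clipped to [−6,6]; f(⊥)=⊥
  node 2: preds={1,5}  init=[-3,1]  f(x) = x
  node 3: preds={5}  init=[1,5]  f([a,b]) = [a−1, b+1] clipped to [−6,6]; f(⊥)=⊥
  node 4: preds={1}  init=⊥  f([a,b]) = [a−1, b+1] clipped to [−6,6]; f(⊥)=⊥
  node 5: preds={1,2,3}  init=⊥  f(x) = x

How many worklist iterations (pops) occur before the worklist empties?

18

Trace (18 dequeues):
  [1] u=0 | in [1,5] | out [1,5] | prev ⊥ | push {}
  [2] u=1 | in [-3,1] | out [-5,5] | prev [1,5] | push {}
  [3] u=2 | in [-5,5] | out [-5,5] | prev [-3,1] | push {1}
  [4] u=3 | in ⊥ | out [1,5] | ==
  [5] u=4 | in [-5,5] | out [-6,6] | prev ⊥ | push {0}
  [6] u=5 | in [-5,5] | out [-5,5] | prev ⊥ | push {2,3}
  [7] u=1 | in [-5,5] | out [-6,5] | prev [-5,5] | push {4,5}
  [8] u=0 | in [-6,6] | out [-6,6] | prev [1,5] | push {}
  [9] u=2 | in [-6,5] | out [-6,5] | prev [-5,5] | push {1}
  [10] u=3 | in [-5,5] | out [-6,6] | prev [1,5] | push {0}
  [11] u=4 | in [-6,5] | out [-6,6] | ==
  [12] u=5 | in [-6,6] | out [-6,6] | prev [-5,5] | push {2,3}
  [13] u=1 | in [-6,5] | out [-6,5] | ==
  [14] u=0 | in [-6,6] | out [-6,6] | ==
  [15] u=2 | in [-6,6] | out [-6,6] | prev [-6,5] | push {1,5}
  [16] u=3 | in [-6,6] | out [-6,6] | ==
  [17] u=1 | in [-6,6] | out [-6,5] | ==
  [18] u=5 | in [-6,6] | out [-6,6] | ==

Converged values:
  [0] [-6,6]
  [1] [-6,5]
  [2] [-6,6]
  [3] [-6,6]
  [4] [-6,6]
  [5] [-6,6]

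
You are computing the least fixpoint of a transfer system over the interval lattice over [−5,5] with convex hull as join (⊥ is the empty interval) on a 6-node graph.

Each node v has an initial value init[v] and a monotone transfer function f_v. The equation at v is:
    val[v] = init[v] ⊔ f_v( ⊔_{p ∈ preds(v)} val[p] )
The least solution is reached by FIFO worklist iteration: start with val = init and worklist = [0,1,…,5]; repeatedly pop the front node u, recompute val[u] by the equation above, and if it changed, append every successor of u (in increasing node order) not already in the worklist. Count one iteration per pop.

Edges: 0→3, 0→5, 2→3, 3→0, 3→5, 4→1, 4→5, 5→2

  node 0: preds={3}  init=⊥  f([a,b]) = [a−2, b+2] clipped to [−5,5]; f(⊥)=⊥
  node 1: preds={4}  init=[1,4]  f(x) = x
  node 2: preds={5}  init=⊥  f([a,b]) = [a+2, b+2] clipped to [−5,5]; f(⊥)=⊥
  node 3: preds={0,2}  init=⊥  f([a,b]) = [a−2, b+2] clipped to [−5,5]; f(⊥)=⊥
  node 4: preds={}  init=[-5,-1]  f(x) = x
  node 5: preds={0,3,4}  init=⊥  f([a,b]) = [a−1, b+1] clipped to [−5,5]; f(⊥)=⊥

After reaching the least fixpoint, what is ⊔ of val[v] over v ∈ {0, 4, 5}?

[-5,5]

Worklist (15 pops):
  #1 pop 0: in=⊥ → ⊥ (no change)
  #2 pop 1: in=[-5,-1] → [-5,4] (was [1,4]); enqueue []
  #3 pop 2: in=⊥ → ⊥ (no change)
  #4 pop 3: in=⊥ → ⊥ (no change)
  #5 pop 4: in=⊥ → [-5,-1] (no change)
  #6 pop 5: in=[-5,-1] → [-5,0] (was ⊥); enqueue [2]
  #7 pop 2: in=[-5,0] → [-3,2] (was ⊥); enqueue [3]
  #8 pop 3: in=[-3,2] → [-5,4] (was ⊥); enqueue [0,5]
  #9 pop 0: in=[-5,4] → [-5,5] (was ⊥); enqueue [3]
  #10 pop 5: in=[-5,5] → [-5,5] (was [-5,0]); enqueue [2]
  #11 pop 3: in=[-5,5] → [-5,5] (was [-5,4]); enqueue [0,5]
  #12 pop 2: in=[-5,5] → [-3,5] (was [-3,2]); enqueue [3]
  #13 pop 0: in=[-5,5] → [-5,5] (no change)
  #14 pop 5: in=[-5,5] → [-5,5] (no change)
  #15 pop 3: in=[-5,5] → [-5,5] (no change)

Fixpoint:
  val[0] = [-5,5]
  val[1] = [-5,4]
  val[2] = [-3,5]
  val[3] = [-5,5]
  val[4] = [-5,-1]
  val[5] = [-5,5]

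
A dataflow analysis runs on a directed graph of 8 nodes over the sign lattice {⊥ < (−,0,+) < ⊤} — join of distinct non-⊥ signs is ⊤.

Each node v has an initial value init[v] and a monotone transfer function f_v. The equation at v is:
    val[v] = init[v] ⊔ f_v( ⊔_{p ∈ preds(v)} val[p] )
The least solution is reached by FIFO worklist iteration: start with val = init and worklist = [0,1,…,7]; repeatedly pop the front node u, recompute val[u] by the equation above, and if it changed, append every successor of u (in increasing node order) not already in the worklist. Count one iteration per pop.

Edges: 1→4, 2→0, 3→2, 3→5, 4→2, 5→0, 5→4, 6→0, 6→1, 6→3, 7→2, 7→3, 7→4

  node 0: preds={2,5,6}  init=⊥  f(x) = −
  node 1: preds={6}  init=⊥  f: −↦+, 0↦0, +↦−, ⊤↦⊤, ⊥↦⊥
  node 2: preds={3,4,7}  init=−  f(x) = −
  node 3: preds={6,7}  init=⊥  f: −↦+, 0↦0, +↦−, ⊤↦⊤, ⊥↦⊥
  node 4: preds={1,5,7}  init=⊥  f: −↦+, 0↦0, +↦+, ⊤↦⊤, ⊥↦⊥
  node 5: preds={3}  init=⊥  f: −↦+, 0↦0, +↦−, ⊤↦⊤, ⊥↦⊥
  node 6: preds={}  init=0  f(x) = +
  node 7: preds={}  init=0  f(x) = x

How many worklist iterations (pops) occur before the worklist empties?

18

Iteration log — 18 steps:
  step 1. node 0  ⊔preds=⊤  new=−  old=⊥  +wl: 
  step 2. node 1  ⊔preds=0  new=0  old=⊥  +wl: 
  step 3. node 2  ⊔preds=0  new=−  stable
  step 4. node 3  ⊔preds=0  new=0  old=⊥  +wl: 2
  step 5. node 4  ⊔preds=0  new=0  old=⊥  +wl: 
  step 6. node 5  ⊔preds=0  new=0  old=⊥  +wl: 0,4
  step 7. node 6  ⊔preds=⊥  new=⊤  old=0  +wl: 1,3
  step 8. node 7  ⊔preds=⊥  new=0  stable
  step 9. node 2  ⊔preds=0  new=−  stable
  step 10. node 0  ⊔preds=⊤  new=−  stable
  step 11. node 4  ⊔preds=0  new=0  stable
  step 12. node 1  ⊔preds=⊤  new=⊤  old=0  +wl: 4
  step 13. node 3  ⊔preds=⊤  new=⊤  old=0  +wl: 2,5
  step 14. node 4  ⊔preds=⊤  new=⊤  old=0  +wl: 
  step 15. node 2  ⊔preds=⊤  new=−  stable
  step 16. node 5  ⊔preds=⊤  new=⊤  old=0  +wl: 0,4
  step 17. node 0  ⊔preds=⊤  new=−  stable
  step 18. node 4  ⊔preds=⊤  new=⊤  stable

Least fixpoint reached:
  node 0: −
  node 1: ⊤
  node 2: −
  node 3: ⊤
  node 4: ⊤
  node 5: ⊤
  node 6: ⊤
  node 7: 0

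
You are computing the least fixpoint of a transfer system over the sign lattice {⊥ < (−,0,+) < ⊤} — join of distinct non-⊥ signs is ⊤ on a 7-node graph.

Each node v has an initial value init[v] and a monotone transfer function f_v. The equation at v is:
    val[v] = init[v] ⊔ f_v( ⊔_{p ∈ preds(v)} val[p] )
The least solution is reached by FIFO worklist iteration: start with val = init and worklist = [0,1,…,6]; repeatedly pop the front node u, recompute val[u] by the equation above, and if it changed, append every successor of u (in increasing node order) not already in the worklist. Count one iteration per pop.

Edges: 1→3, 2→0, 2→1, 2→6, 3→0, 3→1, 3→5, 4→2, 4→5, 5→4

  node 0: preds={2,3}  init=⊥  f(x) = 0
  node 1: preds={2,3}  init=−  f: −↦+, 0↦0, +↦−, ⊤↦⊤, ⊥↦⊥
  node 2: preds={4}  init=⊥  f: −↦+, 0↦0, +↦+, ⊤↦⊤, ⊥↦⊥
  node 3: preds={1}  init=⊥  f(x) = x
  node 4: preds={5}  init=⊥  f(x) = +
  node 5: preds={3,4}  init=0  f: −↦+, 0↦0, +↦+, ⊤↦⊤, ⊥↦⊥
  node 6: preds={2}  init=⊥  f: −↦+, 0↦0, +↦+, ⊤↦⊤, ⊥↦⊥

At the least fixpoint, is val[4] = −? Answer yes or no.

Trace (16 dequeues):
  [1] u=0 | in ⊥ | out 0 | prev ⊥ | push {}
  [2] u=1 | in ⊥ | out − | ==
  [3] u=2 | in ⊥ | out ⊥ | ==
  [4] u=3 | in − | out − | prev ⊥ | push {0,1}
  [5] u=4 | in 0 | out + | prev ⊥ | push {2}
  [6] u=5 | in ⊤ | out ⊤ | prev 0 | push {4}
  [7] u=6 | in ⊥ | out ⊥ | ==
  [8] u=0 | in − | out 0 | ==
  [9] u=1 | in − | out ⊤ | prev − | push {3}
  [10] u=2 | in + | out + | prev ⊥ | push {0,1,6}
  [11] u=4 | in ⊤ | out + | ==
  [12] u=3 | in ⊤ | out ⊤ | prev − | push {5}
  [13] u=0 | in ⊤ | out 0 | ==
  [14] u=1 | in ⊤ | out ⊤ | ==
  [15] u=6 | in + | out + | prev ⊥ | push {}
  [16] u=5 | in ⊤ | out ⊤ | ==

Converged values:
  [0] 0
  [1] ⊤
  [2] +
  [3] ⊤
  [4] +
  [5] ⊤
  [6] +

no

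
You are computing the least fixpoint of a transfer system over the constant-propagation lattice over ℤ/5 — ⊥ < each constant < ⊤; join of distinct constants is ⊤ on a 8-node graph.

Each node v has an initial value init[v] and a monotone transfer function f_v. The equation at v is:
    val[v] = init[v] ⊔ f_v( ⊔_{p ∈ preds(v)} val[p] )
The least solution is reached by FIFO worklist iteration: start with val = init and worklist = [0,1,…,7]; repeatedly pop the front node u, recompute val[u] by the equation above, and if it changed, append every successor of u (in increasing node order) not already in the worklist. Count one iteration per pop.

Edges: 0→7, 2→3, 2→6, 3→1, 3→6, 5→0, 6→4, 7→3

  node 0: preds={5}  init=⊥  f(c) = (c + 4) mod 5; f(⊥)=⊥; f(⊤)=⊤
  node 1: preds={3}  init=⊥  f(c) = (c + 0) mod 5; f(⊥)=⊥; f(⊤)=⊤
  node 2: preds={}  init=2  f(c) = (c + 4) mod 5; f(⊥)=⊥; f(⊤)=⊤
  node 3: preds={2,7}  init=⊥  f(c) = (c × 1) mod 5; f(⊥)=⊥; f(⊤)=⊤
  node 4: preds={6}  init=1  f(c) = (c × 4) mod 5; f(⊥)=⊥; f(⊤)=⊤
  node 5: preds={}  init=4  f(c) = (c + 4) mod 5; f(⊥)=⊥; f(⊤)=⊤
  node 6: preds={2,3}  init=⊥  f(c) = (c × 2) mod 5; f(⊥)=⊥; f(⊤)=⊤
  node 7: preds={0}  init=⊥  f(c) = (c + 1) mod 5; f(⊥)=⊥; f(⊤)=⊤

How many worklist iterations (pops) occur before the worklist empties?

Worklist (14 pops):
  #1 pop 0: in=4 → 3 (was ⊥); enqueue []
  #2 pop 1: in=⊥ → ⊥ (no change)
  #3 pop 2: in=⊥ → 2 (no change)
  #4 pop 3: in=2 → 2 (was ⊥); enqueue [1]
  #5 pop 4: in=⊥ → 1 (no change)
  #6 pop 5: in=⊥ → 4 (no change)
  #7 pop 6: in=2 → 4 (was ⊥); enqueue [4]
  #8 pop 7: in=3 → 4 (was ⊥); enqueue [3]
  #9 pop 1: in=2 → 2 (was ⊥); enqueue []
  #10 pop 4: in=4 → 1 (no change)
  #11 pop 3: in=⊤ → ⊤ (was 2); enqueue [1,6]
  #12 pop 1: in=⊤ → ⊤ (was 2); enqueue []
  #13 pop 6: in=⊤ → ⊤ (was 4); enqueue [4]
  #14 pop 4: in=⊤ → ⊤ (was 1); enqueue []

Fixpoint:
  val[0] = 3
  val[1] = ⊤
  val[2] = 2
  val[3] = ⊤
  val[4] = ⊤
  val[5] = 4
  val[6] = ⊤
  val[7] = 4

14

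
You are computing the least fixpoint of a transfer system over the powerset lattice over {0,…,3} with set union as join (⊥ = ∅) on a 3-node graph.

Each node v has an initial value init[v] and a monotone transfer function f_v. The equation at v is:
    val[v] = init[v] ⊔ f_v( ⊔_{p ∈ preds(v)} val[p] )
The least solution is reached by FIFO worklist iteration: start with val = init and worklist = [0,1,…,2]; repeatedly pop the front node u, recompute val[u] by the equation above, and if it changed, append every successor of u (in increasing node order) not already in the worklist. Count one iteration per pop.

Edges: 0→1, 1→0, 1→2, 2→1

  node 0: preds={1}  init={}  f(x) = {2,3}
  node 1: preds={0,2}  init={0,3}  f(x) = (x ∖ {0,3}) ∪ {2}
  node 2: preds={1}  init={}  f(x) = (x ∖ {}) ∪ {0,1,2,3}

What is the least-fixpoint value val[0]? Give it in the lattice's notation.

{2,3}

Iteration log — 7 steps:
  step 1. node 0  ⊔preds={0,3}  new={2,3}  old={}  +wl: 
  step 2. node 1  ⊔preds={2,3}  new={0,2,3}  old={0,3}  +wl: 0
  step 3. node 2  ⊔preds={0,2,3}  new={0,1,2,3}  old={}  +wl: 1
  step 4. node 0  ⊔preds={0,2,3}  new={2,3}  stable
  step 5. node 1  ⊔preds={0,1,2,3}  new={0,1,2,3}  old={0,2,3}  +wl: 0,2
  step 6. node 0  ⊔preds={0,1,2,3}  new={2,3}  stable
  step 7. node 2  ⊔preds={0,1,2,3}  new={0,1,2,3}  stable

Least fixpoint reached:
  node 0: {2,3}
  node 1: {0,1,2,3}
  node 2: {0,1,2,3}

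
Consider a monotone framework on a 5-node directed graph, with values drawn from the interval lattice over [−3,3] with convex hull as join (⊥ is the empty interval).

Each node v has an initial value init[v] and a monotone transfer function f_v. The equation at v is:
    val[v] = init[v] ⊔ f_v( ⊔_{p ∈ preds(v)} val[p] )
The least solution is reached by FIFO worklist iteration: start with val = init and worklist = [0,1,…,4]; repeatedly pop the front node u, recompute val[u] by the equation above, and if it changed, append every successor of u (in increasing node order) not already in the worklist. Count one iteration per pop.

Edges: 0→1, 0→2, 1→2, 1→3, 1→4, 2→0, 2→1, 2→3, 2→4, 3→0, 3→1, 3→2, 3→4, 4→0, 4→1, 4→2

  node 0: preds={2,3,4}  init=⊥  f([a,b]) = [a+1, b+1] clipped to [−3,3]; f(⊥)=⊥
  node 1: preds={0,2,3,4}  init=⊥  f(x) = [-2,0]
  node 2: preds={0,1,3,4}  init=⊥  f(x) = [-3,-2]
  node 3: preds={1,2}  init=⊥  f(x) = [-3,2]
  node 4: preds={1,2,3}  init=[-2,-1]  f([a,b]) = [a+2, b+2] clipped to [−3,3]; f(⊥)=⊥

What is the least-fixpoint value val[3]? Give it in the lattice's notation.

Trace (8 dequeues):
  [1] u=0 | in [-2,-1] | out [-1,0] | prev ⊥ | push {}
  [2] u=1 | in [-2,0] | out [-2,0] | prev ⊥ | push {}
  [3] u=2 | in [-2,0] | out [-3,-2] | prev ⊥ | push {0,1}
  [4] u=3 | in [-3,0] | out [-3,2] | prev ⊥ | push {2}
  [5] u=4 | in [-3,2] | out [-2,3] | prev [-2,-1] | push {}
  [6] u=0 | in [-3,3] | out [-2,3] | prev [-1,0] | push {}
  [7] u=1 | in [-3,3] | out [-2,0] | ==
  [8] u=2 | in [-3,3] | out [-3,-2] | ==

Converged values:
  [0] [-2,3]
  [1] [-2,0]
  [2] [-3,-2]
  [3] [-3,2]
  [4] [-2,3]

[-3,2]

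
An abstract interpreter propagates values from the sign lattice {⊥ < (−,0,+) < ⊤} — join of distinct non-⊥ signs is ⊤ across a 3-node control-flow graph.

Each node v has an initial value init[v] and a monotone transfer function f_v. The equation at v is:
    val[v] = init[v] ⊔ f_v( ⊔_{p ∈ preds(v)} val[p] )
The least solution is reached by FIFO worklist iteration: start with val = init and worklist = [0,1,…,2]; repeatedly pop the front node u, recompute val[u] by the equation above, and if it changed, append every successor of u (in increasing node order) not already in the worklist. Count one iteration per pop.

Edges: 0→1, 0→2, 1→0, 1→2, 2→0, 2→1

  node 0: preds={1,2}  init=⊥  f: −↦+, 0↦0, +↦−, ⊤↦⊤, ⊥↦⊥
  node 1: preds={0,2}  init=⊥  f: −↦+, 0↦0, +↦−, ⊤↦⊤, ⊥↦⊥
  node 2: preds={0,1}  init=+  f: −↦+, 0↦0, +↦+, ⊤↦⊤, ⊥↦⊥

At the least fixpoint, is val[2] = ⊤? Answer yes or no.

Worklist (6 pops):
  #1 pop 0: in=+ → − (was ⊥); enqueue []
  #2 pop 1: in=⊤ → ⊤ (was ⊥); enqueue [0]
  #3 pop 2: in=⊤ → ⊤ (was +); enqueue [1]
  #4 pop 0: in=⊤ → ⊤ (was −); enqueue [2]
  #5 pop 1: in=⊤ → ⊤ (no change)
  #6 pop 2: in=⊤ → ⊤ (no change)

Fixpoint:
  val[0] = ⊤
  val[1] = ⊤
  val[2] = ⊤

yes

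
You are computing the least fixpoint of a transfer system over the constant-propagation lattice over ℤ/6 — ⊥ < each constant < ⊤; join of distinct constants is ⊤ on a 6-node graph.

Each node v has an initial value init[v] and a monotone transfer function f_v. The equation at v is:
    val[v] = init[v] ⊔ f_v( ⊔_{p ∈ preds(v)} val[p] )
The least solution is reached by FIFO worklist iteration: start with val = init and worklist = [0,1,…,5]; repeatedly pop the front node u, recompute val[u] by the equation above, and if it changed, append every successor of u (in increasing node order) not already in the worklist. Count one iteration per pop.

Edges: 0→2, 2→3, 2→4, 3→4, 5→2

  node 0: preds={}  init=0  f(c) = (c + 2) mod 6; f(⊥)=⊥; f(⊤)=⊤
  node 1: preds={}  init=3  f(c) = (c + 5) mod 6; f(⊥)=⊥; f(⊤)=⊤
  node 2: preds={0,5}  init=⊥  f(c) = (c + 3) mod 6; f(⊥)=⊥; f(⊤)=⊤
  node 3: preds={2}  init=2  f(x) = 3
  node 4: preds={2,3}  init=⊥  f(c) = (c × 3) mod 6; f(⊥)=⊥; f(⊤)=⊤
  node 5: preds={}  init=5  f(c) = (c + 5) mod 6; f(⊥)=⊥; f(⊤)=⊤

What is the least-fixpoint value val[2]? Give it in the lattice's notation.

Iteration log — 6 steps:
  step 1. node 0  ⊔preds=⊥  new=0  stable
  step 2. node 1  ⊔preds=⊥  new=3  stable
  step 3. node 2  ⊔preds=⊤  new=⊤  old=⊥  +wl: 
  step 4. node 3  ⊔preds=⊤  new=⊤  old=2  +wl: 
  step 5. node 4  ⊔preds=⊤  new=⊤  old=⊥  +wl: 
  step 6. node 5  ⊔preds=⊥  new=5  stable

Least fixpoint reached:
  node 0: 0
  node 1: 3
  node 2: ⊤
  node 3: ⊤
  node 4: ⊤
  node 5: 5

⊤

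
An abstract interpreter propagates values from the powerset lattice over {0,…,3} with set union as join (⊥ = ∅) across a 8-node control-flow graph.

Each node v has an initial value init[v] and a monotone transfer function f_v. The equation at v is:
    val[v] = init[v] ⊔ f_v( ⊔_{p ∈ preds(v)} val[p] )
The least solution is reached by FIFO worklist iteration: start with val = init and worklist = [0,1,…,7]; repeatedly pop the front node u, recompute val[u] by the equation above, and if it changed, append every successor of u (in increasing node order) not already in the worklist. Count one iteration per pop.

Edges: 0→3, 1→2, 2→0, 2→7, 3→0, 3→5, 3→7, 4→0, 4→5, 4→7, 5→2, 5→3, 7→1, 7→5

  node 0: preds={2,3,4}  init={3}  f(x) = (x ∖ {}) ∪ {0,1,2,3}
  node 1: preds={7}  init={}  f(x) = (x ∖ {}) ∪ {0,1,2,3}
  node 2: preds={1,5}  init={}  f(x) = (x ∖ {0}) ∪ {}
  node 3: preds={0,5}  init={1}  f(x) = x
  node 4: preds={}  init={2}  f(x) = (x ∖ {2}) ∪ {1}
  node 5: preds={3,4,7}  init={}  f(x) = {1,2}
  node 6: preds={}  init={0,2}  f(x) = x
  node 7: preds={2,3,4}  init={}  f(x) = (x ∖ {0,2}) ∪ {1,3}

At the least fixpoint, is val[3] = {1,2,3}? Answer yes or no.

no

Trace (13 dequeues):
  [1] u=0 | in {1,2} | out {0,1,2,3} | prev {3} | push {}
  [2] u=1 | in {} | out {0,1,2,3} | prev {} | push {}
  [3] u=2 | in {0,1,2,3} | out {1,2,3} | prev {} | push {0}
  [4] u=3 | in {0,1,2,3} | out {0,1,2,3} | prev {1} | push {}
  [5] u=4 | in {} | out {1,2} | prev {2} | push {}
  [6] u=5 | in {0,1,2,3} | out {1,2} | prev {} | push {2,3}
  [7] u=6 | in {} | out {0,2} | ==
  [8] u=7 | in {0,1,2,3} | out {1,3} | prev {} | push {1,5}
  [9] u=0 | in {0,1,2,3} | out {0,1,2,3} | ==
  [10] u=2 | in {0,1,2,3} | out {1,2,3} | ==
  [11] u=3 | in {0,1,2,3} | out {0,1,2,3} | ==
  [12] u=1 | in {1,3} | out {0,1,2,3} | ==
  [13] u=5 | in {0,1,2,3} | out {1,2} | ==

Converged values:
  [0] {0,1,2,3}
  [1] {0,1,2,3}
  [2] {1,2,3}
  [3] {0,1,2,3}
  [4] {1,2}
  [5] {1,2}
  [6] {0,2}
  [7] {1,3}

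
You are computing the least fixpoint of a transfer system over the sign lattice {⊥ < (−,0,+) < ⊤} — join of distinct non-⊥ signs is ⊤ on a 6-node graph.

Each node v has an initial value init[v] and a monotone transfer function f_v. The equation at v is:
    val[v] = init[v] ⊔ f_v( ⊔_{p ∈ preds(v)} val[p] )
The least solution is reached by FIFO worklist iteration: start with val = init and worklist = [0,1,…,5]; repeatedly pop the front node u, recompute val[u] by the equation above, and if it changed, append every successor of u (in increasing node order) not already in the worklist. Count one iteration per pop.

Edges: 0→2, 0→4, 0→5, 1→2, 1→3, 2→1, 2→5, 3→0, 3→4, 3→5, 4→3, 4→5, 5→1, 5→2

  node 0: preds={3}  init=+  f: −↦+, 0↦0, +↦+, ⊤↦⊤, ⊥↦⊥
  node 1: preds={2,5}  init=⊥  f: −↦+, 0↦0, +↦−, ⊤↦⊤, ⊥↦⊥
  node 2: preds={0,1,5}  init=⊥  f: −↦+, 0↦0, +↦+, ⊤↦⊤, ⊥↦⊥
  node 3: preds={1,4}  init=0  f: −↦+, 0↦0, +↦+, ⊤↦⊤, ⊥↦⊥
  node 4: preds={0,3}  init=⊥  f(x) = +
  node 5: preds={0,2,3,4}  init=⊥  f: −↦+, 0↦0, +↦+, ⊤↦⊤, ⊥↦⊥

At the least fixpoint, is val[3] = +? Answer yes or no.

no

Worklist (12 pops):
  #1 pop 0: in=0 → ⊤ (was +); enqueue []
  #2 pop 1: in=⊥ → ⊥ (no change)
  #3 pop 2: in=⊤ → ⊤ (was ⊥); enqueue [1]
  #4 pop 3: in=⊥ → 0 (no change)
  #5 pop 4: in=⊤ → + (was ⊥); enqueue [3]
  #6 pop 5: in=⊤ → ⊤ (was ⊥); enqueue [2]
  #7 pop 1: in=⊤ → ⊤ (was ⊥); enqueue []
  #8 pop 3: in=⊤ → ⊤ (was 0); enqueue [0,4,5]
  #9 pop 2: in=⊤ → ⊤ (no change)
  #10 pop 0: in=⊤ → ⊤ (no change)
  #11 pop 4: in=⊤ → + (no change)
  #12 pop 5: in=⊤ → ⊤ (no change)

Fixpoint:
  val[0] = ⊤
  val[1] = ⊤
  val[2] = ⊤
  val[3] = ⊤
  val[4] = +
  val[5] = ⊤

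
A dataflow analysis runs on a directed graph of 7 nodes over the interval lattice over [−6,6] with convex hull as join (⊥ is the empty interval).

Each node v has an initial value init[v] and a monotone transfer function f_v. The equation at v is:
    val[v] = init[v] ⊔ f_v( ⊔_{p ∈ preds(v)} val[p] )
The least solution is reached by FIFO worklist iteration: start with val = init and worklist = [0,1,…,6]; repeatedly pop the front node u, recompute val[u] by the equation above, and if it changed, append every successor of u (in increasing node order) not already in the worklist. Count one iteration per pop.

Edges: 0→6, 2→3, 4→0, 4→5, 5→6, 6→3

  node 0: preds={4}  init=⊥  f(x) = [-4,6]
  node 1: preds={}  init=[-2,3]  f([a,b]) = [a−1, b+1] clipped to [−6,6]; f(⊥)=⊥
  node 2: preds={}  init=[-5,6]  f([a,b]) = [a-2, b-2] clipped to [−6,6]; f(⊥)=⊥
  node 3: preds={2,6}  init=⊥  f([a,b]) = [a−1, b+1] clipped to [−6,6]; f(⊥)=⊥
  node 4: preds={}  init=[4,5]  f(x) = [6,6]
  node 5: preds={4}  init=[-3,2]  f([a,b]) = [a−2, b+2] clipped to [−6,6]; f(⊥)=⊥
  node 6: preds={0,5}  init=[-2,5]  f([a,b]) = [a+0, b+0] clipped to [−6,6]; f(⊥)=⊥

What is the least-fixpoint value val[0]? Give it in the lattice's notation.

[-4,6]

Iteration log — 9 steps:
  step 1. node 0  ⊔preds=[4,5]  new=[-4,6]  old=⊥  +wl: 
  step 2. node 1  ⊔preds=⊥  new=[-2,3]  stable
  step 3. node 2  ⊔preds=⊥  new=[-5,6]  stable
  step 4. node 3  ⊔preds=[-5,6]  new=[-6,6]  old=⊥  +wl: 
  step 5. node 4  ⊔preds=⊥  new=[4,6]  old=[4,5]  +wl: 0
  step 6. node 5  ⊔preds=[4,6]  new=[-3,6]  old=[-3,2]  +wl: 
  step 7. node 6  ⊔preds=[-4,6]  new=[-4,6]  old=[-2,5]  +wl: 3
  step 8. node 0  ⊔preds=[4,6]  new=[-4,6]  stable
  step 9. node 3  ⊔preds=[-5,6]  new=[-6,6]  stable

Least fixpoint reached:
  node 0: [-4,6]
  node 1: [-2,3]
  node 2: [-5,6]
  node 3: [-6,6]
  node 4: [4,6]
  node 5: [-3,6]
  node 6: [-4,6]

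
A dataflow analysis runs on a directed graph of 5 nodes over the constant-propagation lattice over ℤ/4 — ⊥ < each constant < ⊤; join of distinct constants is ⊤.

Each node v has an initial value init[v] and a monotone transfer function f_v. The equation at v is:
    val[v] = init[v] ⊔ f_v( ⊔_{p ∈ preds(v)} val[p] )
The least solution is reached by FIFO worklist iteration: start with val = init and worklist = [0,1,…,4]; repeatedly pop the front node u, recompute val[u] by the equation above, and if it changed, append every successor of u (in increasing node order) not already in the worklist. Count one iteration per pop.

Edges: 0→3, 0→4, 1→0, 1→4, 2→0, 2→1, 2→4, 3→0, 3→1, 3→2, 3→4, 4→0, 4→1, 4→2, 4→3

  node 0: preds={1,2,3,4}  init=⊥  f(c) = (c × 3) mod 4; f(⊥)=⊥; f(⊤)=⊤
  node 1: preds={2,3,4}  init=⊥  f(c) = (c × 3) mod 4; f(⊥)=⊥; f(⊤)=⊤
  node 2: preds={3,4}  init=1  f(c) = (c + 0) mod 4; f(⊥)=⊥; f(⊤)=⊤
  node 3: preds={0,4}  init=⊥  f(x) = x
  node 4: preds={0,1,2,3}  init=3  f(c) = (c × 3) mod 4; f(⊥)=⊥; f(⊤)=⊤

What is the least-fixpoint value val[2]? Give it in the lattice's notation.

⊤

Worklist (9 pops):
  #1 pop 0: in=⊤ → ⊤ (was ⊥); enqueue []
  #2 pop 1: in=⊤ → ⊤ (was ⊥); enqueue [0]
  #3 pop 2: in=3 → ⊤ (was 1); enqueue [1]
  #4 pop 3: in=⊤ → ⊤ (was ⊥); enqueue [2]
  #5 pop 4: in=⊤ → ⊤ (was 3); enqueue [3]
  #6 pop 0: in=⊤ → ⊤ (no change)
  #7 pop 1: in=⊤ → ⊤ (no change)
  #8 pop 2: in=⊤ → ⊤ (no change)
  #9 pop 3: in=⊤ → ⊤ (no change)

Fixpoint:
  val[0] = ⊤
  val[1] = ⊤
  val[2] = ⊤
  val[3] = ⊤
  val[4] = ⊤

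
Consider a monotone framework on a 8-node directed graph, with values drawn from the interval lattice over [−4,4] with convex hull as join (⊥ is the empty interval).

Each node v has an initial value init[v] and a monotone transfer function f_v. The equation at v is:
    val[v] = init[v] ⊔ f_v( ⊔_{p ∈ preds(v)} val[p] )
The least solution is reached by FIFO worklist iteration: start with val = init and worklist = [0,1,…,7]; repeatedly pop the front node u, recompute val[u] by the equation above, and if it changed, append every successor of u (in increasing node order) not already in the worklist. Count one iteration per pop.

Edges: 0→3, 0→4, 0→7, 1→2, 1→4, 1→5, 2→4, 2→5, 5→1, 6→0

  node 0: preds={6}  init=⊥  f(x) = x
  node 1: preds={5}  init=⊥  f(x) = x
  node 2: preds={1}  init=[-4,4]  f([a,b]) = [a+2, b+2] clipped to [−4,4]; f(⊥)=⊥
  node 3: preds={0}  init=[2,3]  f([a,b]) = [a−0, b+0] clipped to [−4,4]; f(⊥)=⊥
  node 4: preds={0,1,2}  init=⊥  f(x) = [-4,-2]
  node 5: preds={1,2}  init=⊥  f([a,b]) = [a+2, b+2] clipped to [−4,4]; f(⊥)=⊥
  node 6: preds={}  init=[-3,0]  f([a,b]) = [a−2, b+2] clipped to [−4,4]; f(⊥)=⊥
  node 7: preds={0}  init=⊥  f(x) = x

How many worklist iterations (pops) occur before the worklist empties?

12

Worklist (12 pops):
  #1 pop 0: in=[-3,0] → [-3,0] (was ⊥); enqueue []
  #2 pop 1: in=⊥ → ⊥ (no change)
  #3 pop 2: in=⊥ → [-4,4] (no change)
  #4 pop 3: in=[-3,0] → [-3,3] (was [2,3]); enqueue []
  #5 pop 4: in=[-4,4] → [-4,-2] (was ⊥); enqueue []
  #6 pop 5: in=[-4,4] → [-2,4] (was ⊥); enqueue [1]
  #7 pop 6: in=⊥ → [-3,0] (no change)
  #8 pop 7: in=[-3,0] → [-3,0] (was ⊥); enqueue []
  #9 pop 1: in=[-2,4] → [-2,4] (was ⊥); enqueue [2,4,5]
  #10 pop 2: in=[-2,4] → [-4,4] (no change)
  #11 pop 4: in=[-4,4] → [-4,-2] (no change)
  #12 pop 5: in=[-4,4] → [-2,4] (no change)

Fixpoint:
  val[0] = [-3,0]
  val[1] = [-2,4]
  val[2] = [-4,4]
  val[3] = [-3,3]
  val[4] = [-4,-2]
  val[5] = [-2,4]
  val[6] = [-3,0]
  val[7] = [-3,0]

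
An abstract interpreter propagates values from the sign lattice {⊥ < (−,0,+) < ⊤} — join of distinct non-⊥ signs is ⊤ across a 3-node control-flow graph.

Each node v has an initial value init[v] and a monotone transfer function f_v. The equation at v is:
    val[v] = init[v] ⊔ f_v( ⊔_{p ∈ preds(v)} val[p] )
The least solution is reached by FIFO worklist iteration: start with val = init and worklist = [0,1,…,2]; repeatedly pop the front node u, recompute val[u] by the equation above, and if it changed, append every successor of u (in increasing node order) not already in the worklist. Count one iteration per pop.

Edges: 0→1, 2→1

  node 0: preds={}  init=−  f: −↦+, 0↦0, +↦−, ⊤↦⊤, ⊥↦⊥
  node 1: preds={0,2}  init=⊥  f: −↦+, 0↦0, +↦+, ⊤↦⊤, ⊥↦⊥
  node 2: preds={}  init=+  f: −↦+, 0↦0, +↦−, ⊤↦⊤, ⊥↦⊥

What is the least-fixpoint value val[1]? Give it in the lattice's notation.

Trace (3 dequeues):
  [1] u=0 | in ⊥ | out − | ==
  [2] u=1 | in ⊤ | out ⊤ | prev ⊥ | push {}
  [3] u=2 | in ⊥ | out + | ==

Converged values:
  [0] −
  [1] ⊤
  [2] +

⊤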